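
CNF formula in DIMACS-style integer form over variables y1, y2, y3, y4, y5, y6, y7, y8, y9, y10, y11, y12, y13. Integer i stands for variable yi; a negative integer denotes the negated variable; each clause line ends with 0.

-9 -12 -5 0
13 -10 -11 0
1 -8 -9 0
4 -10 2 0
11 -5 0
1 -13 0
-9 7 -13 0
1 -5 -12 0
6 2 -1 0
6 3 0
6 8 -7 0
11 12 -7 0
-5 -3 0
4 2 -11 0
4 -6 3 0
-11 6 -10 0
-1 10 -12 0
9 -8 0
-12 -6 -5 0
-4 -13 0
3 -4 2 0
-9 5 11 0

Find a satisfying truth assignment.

y1 = T, y2 = T, y3 = T, y4 = F, y5 = F, y6 = T, y7 = T, y8 = F, y9 = T, y10 = F, y11 = T, y12 = F, y13 = F

Check each clause:
  1. (NOT y12 OR NOT y9 OR NOT y5) — NOT y5 is true.
  2. (NOT y11 OR y13 OR NOT y10) — NOT y10 is true.
  3. (NOT y8 OR y1 OR NOT y9) — NOT y8 is true.
  4. (y2 OR y4 OR NOT y10) — y2 is true.
  5. (NOT y5 OR y11) — y11 is true.
  6. (NOT y13 OR y1) — y1 is true.
  7. (y7 OR NOT y9 OR NOT y13) — NOT y13 is true.
  8. (NOT y5 OR NOT y12 OR y1) — y1 is true.
  9. (y2 OR y6 OR NOT y1) — y2 is true.
  10. (y6 OR y3) — y3 is true.
  11. (NOT y7 OR y8 OR y6) — y6 is true.
  12. (y11 OR y12 OR NOT y7) — y11 is true.
  13. (NOT y5 OR NOT y3) — NOT y5 is true.
  14. (y4 OR y2 OR NOT y11) — y2 is true.
  15. (y3 OR NOT y6 OR y4) — y3 is true.
  16. (NOT y10 OR y6 OR NOT y11) — y6 is true.
  17. (NOT y1 OR y10 OR NOT y12) — NOT y12 is true.
  18. (y9 OR NOT y8) — NOT y8 is true.
  19. (NOT y5 OR NOT y6 OR NOT y12) — NOT y5 is true.
  20. (NOT y13 OR NOT y4) — NOT y13 is true.
  21. (NOT y4 OR y3 OR y2) — y2 is true.
  22. (NOT y9 OR y11 OR y5) — y11 is true.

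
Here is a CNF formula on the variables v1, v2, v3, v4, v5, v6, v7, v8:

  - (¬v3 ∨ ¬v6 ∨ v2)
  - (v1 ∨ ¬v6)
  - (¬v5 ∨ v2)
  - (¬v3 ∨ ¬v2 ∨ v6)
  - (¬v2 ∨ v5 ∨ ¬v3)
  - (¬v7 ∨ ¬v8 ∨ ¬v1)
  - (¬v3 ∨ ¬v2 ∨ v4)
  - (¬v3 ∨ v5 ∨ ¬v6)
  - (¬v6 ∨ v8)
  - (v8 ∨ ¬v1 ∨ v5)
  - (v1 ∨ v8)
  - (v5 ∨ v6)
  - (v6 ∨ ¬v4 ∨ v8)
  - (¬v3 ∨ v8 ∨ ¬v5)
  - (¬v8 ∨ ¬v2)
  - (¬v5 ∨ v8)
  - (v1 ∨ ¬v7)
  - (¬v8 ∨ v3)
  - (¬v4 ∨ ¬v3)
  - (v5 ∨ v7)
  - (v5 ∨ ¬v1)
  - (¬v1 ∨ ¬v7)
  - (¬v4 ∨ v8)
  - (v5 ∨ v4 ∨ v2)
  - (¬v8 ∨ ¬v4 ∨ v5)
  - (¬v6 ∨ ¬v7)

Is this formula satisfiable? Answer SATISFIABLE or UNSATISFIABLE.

UNSATISFIABLE

v5 = True:
  propagation gives v2=True, v8=False; an empty clause results — contradiction.
v5 = False:
  propagation gives v6=True, v1=True; an empty clause results — contradiction.
Every branch closes, so no satisfying assignment exists.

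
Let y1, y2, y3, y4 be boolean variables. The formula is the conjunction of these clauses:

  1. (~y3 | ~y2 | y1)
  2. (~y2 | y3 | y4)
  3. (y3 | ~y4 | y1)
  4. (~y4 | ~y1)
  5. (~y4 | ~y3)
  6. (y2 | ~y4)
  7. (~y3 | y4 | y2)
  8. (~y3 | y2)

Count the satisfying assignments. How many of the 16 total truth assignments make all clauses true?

3

The models are:
  y1=0 y2=0 y3=0 y4=0
  y1=1 y2=0 y3=0 y4=0
  y1=1 y2=1 y3=1 y4=0
Count: 3.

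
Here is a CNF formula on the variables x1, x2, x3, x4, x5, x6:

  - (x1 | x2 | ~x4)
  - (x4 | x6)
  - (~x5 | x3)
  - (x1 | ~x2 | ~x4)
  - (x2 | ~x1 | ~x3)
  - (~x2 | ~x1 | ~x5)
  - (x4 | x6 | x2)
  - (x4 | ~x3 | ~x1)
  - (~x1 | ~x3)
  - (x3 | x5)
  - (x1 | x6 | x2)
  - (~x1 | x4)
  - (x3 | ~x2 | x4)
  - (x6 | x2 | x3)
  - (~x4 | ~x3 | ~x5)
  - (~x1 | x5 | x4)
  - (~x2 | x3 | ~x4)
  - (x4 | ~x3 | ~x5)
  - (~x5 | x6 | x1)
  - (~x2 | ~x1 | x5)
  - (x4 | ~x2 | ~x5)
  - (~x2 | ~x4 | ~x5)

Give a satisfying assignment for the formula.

x1 = False, x2 = True, x3 = True, x4 = False, x5 = False, x6 = True

Pure literal: x6 appears only positively; assign x6 = True.
Set x1 = False and propagate.
Try x2 = True.
  then x4 is forced to False.
  then x3 is forced to True.
  then x5 is forced to False.
Check each clause:
  1. (x1 | ~x4 | x2) — x2 is true.
  2. (x6 | x4) — x6 is true.
  3. (x3 | ~x5) — x3 is true.
  4. (~x4 | ~x2 | x1) — ~x4 is true.
  5. (~x3 | x2 | ~x1) — x2 is true.
  6. (~x5 | ~x2 | ~x1) — ~x5 is true.
  7. (x4 | x2 | x6) — x2 is true.
  8. (x4 | ~x1 | ~x3) — ~x1 is true.
  9. (~x3 | ~x1) — ~x1 is true.
  10. (x5 | x3) — x3 is true.
  11. (x2 | x1 | x6) — x2 is true.
  12. (x4 | ~x1) — ~x1 is true.
  13. (~x2 | x3 | x4) — x3 is true.
  14. (x6 | x2 | x3) — x2 is true.
  15. (~x3 | ~x4 | ~x5) — ~x5 is true.
  16. (~x1 | x4 | x5) — ~x1 is true.
  17. (x3 | ~x4 | ~x2) — x3 is true.
  18. (~x5 | ~x3 | x4) — ~x5 is true.
  19. (x6 | ~x5 | x1) — ~x5 is true.
  20. (~x1 | ~x2 | x5) — ~x1 is true.
  21. (x4 | ~x2 | ~x5) — ~x5 is true.
  22. (~x4 | ~x5 | ~x2) — ~x5 is true.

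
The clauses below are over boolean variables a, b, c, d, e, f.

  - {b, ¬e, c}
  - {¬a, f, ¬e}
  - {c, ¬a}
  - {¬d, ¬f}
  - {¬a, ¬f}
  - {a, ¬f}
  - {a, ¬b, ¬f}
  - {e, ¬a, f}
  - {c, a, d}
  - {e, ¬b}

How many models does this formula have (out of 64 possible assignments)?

The models are:
  a=0 b=0 c=0 d=1 e=0 f=0
  a=0 b=0 c=1 d=0 e=0 f=0
  a=0 b=0 c=1 d=0 e=1 f=0
  a=0 b=0 c=1 d=1 e=0 f=0
  a=0 b=0 c=1 d=1 e=1 f=0
  a=0 b=1 c=0 d=1 e=1 f=0
  a=0 b=1 c=1 d=0 e=1 f=0
  a=0 b=1 c=1 d=1 e=1 f=0
That's 8 in total.

8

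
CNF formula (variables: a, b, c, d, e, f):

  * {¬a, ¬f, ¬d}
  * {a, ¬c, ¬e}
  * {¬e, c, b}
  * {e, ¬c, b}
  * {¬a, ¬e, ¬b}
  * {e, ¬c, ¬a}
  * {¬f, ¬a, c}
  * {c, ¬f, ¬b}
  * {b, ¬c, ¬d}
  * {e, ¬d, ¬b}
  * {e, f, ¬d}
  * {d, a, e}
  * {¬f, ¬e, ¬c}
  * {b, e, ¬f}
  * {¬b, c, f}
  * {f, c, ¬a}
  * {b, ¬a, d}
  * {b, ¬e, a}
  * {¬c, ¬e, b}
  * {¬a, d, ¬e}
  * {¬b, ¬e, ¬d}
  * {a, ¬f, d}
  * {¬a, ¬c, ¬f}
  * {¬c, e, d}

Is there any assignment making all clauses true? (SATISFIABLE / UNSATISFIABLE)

e = True:
  a = True:
    propagation gives b=False, c=True; an empty clause results — contradiction.
  a = False:
    propagation gives c=False, b=True, f=False; an empty clause results — contradiction.
e = False:
  c = True:
    propagation gives b=True, a=False, d=False; an empty clause results — contradiction.
  c = False:
    f = True:
      propagation gives a=False, b=False; contradiction.
    f = False:
      propagation gives d=False, a=True; contradiction.
Every branch closes, so no satisfying assignment exists.

UNSATISFIABLE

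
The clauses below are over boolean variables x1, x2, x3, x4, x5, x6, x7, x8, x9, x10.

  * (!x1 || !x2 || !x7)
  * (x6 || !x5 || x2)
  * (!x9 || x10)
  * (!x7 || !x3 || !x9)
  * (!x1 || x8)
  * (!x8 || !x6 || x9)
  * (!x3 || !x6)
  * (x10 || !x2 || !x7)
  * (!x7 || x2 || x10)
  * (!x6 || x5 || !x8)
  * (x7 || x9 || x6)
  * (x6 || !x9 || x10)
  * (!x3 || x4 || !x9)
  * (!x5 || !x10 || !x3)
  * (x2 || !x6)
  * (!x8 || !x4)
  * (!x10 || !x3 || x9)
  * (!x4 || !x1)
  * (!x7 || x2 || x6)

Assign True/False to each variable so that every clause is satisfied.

x1=False  x2=True  x3=False  x4=False  x5=False  x6=False  x7=True  x8=False  x9=False  x10=True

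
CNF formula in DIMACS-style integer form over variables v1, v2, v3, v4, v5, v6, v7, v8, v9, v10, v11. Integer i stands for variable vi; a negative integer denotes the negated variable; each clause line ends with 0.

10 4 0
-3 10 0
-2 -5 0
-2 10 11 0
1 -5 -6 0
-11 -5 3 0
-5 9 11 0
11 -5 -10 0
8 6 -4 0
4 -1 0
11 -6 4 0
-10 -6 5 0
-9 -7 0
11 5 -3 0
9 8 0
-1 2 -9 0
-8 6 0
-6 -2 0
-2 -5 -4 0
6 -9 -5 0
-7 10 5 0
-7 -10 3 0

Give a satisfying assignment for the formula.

v7 occurs only negated in the remaining clauses — set v7 = False.
Try v1 = True.
  then v4 is forced to True.
The remaining clauses are satisfied by v2 = False, v3 = False, v5 = False, v6 = True, v8 = True, v9 = False, v10 = False, v11 = True.

v1 = T, v2 = F, v3 = F, v4 = T, v5 = F, v6 = T, v7 = F, v8 = T, v9 = F, v10 = F, v11 = T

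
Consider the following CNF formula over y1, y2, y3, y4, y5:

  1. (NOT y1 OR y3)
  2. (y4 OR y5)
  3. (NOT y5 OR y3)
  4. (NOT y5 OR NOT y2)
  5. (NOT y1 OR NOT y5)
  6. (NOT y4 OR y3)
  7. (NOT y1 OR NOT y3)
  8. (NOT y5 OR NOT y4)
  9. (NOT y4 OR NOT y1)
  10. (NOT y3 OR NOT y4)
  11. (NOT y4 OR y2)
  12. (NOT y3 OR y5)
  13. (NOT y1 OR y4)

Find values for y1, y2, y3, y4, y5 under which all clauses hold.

y1 occurs only negated in the remaining clauses — set y1 = False.
Try y2 = False.
  then y4 is forced to False.
  then y5 is forced to True.
  then y3 is forced to True.

y1=F, y2=F, y3=T, y4=F, y5=T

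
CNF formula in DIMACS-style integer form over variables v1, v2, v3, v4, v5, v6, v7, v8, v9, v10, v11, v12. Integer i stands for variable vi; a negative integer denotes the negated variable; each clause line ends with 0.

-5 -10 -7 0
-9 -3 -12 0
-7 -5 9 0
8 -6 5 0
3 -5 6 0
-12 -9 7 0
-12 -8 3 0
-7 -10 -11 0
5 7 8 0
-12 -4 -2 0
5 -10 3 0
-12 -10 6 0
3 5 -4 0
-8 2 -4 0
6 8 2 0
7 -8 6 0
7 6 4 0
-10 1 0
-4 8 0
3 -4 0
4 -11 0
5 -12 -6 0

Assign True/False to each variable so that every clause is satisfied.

v1 = True, v2 = True, v3 = True, v4 = False, v5 = True, v6 = True, v7 = False, v8 = True, v9 = True, v10 = True, v11 = False, v12 = False

v1 occurs only positively in the remaining clauses — set v1 = True.
v11 occurs only negated in the remaining clauses — set v11 = False.
Set v2 = True and propagate.
The remaining clauses are satisfied by v3 = True, v4 = False, v5 = True, v6 = True, v7 = False, v8 = True, v9 = True, v10 = True, v12 = False.
Every clause has at least one true literal under this assignment.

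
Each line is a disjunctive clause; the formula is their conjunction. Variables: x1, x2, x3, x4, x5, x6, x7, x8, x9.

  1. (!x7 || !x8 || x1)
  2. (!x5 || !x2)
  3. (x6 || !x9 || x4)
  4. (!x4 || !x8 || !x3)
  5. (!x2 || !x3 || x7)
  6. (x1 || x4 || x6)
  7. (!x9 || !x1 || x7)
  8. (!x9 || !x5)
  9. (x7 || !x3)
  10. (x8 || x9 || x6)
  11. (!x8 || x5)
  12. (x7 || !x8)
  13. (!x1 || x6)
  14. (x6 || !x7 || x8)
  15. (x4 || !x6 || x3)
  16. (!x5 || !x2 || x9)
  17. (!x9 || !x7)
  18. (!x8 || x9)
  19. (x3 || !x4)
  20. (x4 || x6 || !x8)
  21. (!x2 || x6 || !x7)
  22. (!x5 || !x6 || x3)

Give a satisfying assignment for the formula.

x1 = 1  x2 = 0  x3 = 1  x4 = 1  x5 = 1  x6 = 1  x7 = 1  x8 = 0  x9 = 0

Check each clause:
  1. (!x7 || !x8 || x1) — !x8 is true.
  2. (!x5 || !x2) — !x2 is true.
  3. (x6 || x4 || !x9) — x4 is true.
  4. (!x3 || !x4 || !x8) — !x8 is true.
  5. (!x2 || x7 || !x3) — !x2 is true.
  6. (x1 || x6 || x4) — x1 is true.
  7. (!x9 || !x1 || x7) — x7 is true.
  8. (!x5 || !x9) — !x9 is true.
  9. (x7 || !x3) — x7 is true.
  10. (x9 || x8 || x6) — x6 is true.
  11. (x5 || !x8) — !x8 is true.
  12. (x7 || !x8) — !x8 is true.
  13. (x6 || !x1) — x6 is true.
  14. (x6 || x8 || !x7) — x6 is true.
  15. (x3 || !x6 || x4) — x3 is true.
  16. (!x2 || x9 || !x5) — !x2 is true.
  17. (!x9 || !x7) — !x9 is true.
  18. (!x8 || x9) — !x8 is true.
  19. (!x4 || x3) — x3 is true.
  20. (x4 || !x8 || x6) — !x8 is true.
  21. (!x7 || !x2 || x6) — !x2 is true.
  22. (!x6 || x3 || !x5) — x3 is true.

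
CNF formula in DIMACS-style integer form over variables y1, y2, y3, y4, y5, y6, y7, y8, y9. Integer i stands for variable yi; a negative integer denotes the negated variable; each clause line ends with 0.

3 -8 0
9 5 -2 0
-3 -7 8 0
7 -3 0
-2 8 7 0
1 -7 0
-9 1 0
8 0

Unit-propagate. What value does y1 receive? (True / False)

True

(y8) is a unit clause: y8 = True.
From (y3 OR NOT y8) and y8 = True: y3 = True.
In (y7 OR NOT y3), NOT y3 is now false; y7 must hold, so y7 = True.
(NOT y7 OR y1) with y7 = True leaves only y1, so y1 = True.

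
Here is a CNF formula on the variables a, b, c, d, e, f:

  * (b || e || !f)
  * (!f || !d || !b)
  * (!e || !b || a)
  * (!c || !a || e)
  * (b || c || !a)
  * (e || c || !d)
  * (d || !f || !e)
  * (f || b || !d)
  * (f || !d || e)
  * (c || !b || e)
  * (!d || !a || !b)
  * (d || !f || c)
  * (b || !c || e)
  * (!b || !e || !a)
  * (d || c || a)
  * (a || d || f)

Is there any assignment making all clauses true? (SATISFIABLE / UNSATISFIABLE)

SATISFIABLE

Try a = True.
Set b = False and propagate.
  then c is forced to True.
  then e is forced to True.
Set d = False and propagate.
  then f is forced to False.
So a = T, b = F, c = T, d = F, e = T, f = F is a satisfying assignment.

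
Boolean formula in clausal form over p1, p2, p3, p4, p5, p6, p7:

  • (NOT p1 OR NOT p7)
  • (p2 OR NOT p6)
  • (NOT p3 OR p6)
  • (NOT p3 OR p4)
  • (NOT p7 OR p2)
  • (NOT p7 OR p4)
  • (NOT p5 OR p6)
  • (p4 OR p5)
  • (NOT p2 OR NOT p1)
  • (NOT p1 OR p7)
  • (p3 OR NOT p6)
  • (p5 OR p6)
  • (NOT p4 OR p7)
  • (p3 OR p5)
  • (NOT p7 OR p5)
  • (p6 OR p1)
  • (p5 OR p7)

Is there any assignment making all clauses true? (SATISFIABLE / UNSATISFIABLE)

SATISFIABLE

Try p1 = False.
  then p6 is forced to True.
  then p2 is forced to True.
  then p3 is forced to True.
  then p4 is forced to True.
  then p7 is forced to True.
  then p5 is forced to True.
So p1=0, p2=1, p3=1, p4=1, p5=1, p6=1, p7=1 is a satisfying assignment.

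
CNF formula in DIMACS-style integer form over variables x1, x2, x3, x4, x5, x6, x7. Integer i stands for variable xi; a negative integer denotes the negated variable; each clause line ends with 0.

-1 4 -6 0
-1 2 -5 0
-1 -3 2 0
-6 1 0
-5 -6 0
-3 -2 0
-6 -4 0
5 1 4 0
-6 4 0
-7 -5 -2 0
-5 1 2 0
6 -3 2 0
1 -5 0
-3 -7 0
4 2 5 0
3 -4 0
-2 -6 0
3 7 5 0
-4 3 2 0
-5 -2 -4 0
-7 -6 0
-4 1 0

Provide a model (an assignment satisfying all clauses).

Set x1 = True and propagate.
Set x2 = True and propagate.
  then x3 is forced to False.
  then x4 is forced to False.
  then x6 is forced to False.
Try x5 = True.
  then x7 is forced to False.

x1 = 1, x2 = 1, x3 = 0, x4 = 0, x5 = 1, x6 = 0, x7 = 0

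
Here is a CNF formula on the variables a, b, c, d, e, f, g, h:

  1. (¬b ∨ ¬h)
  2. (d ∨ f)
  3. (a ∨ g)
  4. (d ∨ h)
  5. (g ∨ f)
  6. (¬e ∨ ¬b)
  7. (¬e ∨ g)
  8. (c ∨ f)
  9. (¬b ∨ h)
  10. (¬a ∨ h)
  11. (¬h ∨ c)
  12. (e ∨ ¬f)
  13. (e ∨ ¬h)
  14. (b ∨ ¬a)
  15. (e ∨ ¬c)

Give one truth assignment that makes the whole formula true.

a = F, b = F, c = T, d = T, e = T, f = F, g = T, h = T

Check each clause:
  1. (¬b ∨ ¬h) — ¬b is true.
  2. (f ∨ d) — d is true.
  3. (g ∨ a) — g is true.
  4. (h ∨ d) — h is true.
  5. (g ∨ f) — g is true.
  6. (¬e ∨ ¬b) — ¬b is true.
  7. (g ∨ ¬e) — g is true.
  8. (f ∨ c) — c is true.
  9. (¬b ∨ h) — h is true.
  10. (h ∨ ¬a) — h is true.
  11. (c ∨ ¬h) — c is true.
  12. (e ∨ ¬f) — ¬f is true.
  13. (e ∨ ¬h) — e is true.
  14. (¬a ∨ b) — ¬a is true.
  15. (e ∨ ¬c) — e is true.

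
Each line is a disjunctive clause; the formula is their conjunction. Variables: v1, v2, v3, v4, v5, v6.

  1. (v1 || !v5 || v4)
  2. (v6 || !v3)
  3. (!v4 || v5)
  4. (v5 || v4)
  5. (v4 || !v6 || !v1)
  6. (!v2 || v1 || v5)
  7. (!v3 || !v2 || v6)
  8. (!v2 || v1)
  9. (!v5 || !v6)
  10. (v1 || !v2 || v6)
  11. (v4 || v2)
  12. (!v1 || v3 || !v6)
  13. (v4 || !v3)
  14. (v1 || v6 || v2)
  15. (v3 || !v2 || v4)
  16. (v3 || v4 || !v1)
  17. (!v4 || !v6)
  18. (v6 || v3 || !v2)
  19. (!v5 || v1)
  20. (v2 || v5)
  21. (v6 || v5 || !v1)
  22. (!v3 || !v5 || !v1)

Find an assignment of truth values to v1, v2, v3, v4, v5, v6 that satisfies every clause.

v1=T, v2=F, v3=F, v4=T, v5=T, v6=F

Set v1 = True and propagate.
The remaining clauses are satisfied by v2 = False, v3 = False, v4 = True, v5 = True, v6 = False.
Every clause has at least one true literal under this assignment.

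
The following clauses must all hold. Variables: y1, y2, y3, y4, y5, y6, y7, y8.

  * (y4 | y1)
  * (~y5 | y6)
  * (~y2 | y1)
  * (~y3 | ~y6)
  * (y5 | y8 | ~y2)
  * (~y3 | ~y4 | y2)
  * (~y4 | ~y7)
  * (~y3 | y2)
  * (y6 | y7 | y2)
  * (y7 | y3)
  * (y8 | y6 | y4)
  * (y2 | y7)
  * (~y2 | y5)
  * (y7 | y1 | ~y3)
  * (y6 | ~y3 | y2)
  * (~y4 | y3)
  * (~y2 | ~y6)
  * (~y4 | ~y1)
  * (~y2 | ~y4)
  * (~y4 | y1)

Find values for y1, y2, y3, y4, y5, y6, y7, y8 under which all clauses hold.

y1 = True, y2 = False, y3 = False, y4 = False, y5 = False, y6 = True, y7 = True, y8 = True

Pure literal: y8 appears only positively; assign y8 = True.
Try y1 = True.
  then y4 is forced to False.
Try y2 = False.
  then y3 is forced to False.
  then y7 is forced to True.
The remaining clauses are satisfied by y5 = False, y6 = True.
Every clause has at least one true literal under this assignment.
Check each clause:
  1. (y4 | y1) — y1 is true.
  2. (y6 | ~y5) — ~y5 is true.
  3. (y1 | ~y2) — y1 is true.
  4. (~y3 | ~y6) — ~y3 is true.
  5. (~y2 | y5 | y8) — y8 is true.
  6. (~y4 | ~y3 | y2) — ~y4 is true.
  7. (~y7 | ~y4) — ~y4 is true.
  8. (y2 | ~y3) — ~y3 is true.
  9. (y6 | y7 | y2) — y6 is true.
  10. (y7 | y3) — y7 is true.
  11. (y6 | y8 | y4) — y8 is true.
  12. (y7 | y2) — y7 is true.
  13. (~y2 | y5) — ~y2 is true.
  14. (y7 | ~y3 | y1) — y1 is true.
  15. (y6 | y2 | ~y3) — ~y3 is true.
  16. (~y4 | y3) — ~y4 is true.
  17. (~y6 | ~y2) — ~y2 is true.
  18. (~y1 | ~y4) — ~y4 is true.
  19. (~y2 | ~y4) — ~y4 is true.
  20. (~y4 | y1) — y1 is true.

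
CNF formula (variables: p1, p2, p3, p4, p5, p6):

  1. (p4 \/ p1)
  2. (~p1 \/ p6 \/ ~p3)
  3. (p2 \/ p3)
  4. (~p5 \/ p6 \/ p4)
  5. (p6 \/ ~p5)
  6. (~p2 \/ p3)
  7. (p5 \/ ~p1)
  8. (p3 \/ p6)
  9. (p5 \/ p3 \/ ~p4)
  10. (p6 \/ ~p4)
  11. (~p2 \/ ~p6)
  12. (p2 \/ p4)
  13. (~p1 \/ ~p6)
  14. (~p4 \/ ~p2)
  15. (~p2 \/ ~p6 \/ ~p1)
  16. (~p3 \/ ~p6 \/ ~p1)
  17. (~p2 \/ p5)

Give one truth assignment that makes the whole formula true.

Branch on p1: take p1 = False.
  then p4 is forced to True.
  then p6 is forced to True.
  then p2 is forced to False.
  then p3 is forced to True.
p5 is now unconstrained; take p5 = True.
Every clause has at least one true literal under this assignment.

p1=F, p2=F, p3=T, p4=T, p5=T, p6=T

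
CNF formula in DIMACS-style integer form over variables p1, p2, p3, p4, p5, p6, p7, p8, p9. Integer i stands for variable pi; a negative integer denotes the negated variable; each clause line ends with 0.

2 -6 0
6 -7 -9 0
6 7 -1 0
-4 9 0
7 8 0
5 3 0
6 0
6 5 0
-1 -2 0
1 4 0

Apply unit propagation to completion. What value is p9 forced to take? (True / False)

True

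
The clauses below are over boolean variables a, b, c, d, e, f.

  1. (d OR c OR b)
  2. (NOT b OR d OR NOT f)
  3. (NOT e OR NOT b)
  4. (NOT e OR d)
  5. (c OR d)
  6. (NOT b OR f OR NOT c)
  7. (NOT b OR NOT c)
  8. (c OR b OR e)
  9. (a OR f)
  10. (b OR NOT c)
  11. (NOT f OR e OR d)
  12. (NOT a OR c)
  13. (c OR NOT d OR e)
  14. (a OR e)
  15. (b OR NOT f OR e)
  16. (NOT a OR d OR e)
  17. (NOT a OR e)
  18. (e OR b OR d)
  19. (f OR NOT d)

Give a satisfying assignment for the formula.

Try a = False.
  then f is forced to True.
  then e is forced to True.
  then b is forced to False.
  then d is forced to True.
  then c is forced to False.
Check each clause:
  1. (d OR b OR c) — d is true.
  2. (d OR NOT f OR NOT b) — d is true.
  3. (NOT e OR NOT b) — NOT b is true.
  4. (NOT e OR d) — d is true.
  5. (c OR d) — d is true.
  6. (NOT c OR f OR NOT b) — NOT c is true.
  7. (NOT c OR NOT b) — NOT c is true.
  8. (b OR e OR c) — e is true.
  9. (a OR f) — f is true.
  10. (NOT c OR b) — NOT c is true.
  11. (NOT f OR d OR e) — d is true.
  12. (c OR NOT a) — NOT a is true.
  13. (e OR c OR NOT d) — e is true.
  14. (e OR a) — e is true.
  15. (e OR b OR NOT f) — e is true.
  16. (NOT a OR d OR e) — d is true.
  17. (NOT a OR e) — e is true.
  18. (b OR e OR d) — d is true.
  19. (f OR NOT d) — f is true.

a=False, b=False, c=False, d=True, e=True, f=True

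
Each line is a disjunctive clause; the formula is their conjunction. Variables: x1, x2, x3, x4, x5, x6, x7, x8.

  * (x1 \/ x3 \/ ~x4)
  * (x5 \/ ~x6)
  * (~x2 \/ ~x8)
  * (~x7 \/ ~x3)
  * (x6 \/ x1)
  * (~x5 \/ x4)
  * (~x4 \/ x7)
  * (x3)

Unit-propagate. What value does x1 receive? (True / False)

True

(x3) is a unit clause: x3 = True.
(~x7 \/ ~x3): since x3 = True, the clause reduces to (~x7). x7 = False.
In (~x4 \/ x7), x7 is now false; ~x4 must hold, so x4 = False.
From (~x5 \/ x4) and x4 = False: x5 = False.
In (~x6 \/ x5), x5 is now false; ~x6 must hold, so x6 = False.
(x6 \/ x1): since x6 = False, the clause reduces to (x1). x1 = True.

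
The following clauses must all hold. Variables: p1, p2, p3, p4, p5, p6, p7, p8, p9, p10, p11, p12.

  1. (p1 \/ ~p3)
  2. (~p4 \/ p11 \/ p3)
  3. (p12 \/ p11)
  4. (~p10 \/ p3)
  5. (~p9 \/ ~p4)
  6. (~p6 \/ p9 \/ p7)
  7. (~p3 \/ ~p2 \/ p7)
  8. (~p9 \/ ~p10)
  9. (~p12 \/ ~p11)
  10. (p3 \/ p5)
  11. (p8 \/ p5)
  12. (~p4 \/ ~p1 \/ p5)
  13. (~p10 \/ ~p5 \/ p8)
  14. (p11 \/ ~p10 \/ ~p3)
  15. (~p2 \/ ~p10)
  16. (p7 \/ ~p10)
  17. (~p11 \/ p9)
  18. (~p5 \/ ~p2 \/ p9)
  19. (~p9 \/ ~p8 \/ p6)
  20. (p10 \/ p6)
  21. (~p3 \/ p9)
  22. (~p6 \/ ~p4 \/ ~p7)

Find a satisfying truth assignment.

Pure literal: p4 appears only negated; assign p4 = False.
Try p1 = False.
  then p3 is forced to False.
  then p10 is forced to False.
  then p5 is forced to True.
  then p6 is forced to True.
Try p2 = True.
  then p9 is forced to True.
The remaining clauses are satisfied by p7 = True, p8 = True, p11 = True, p12 = False.
Every clause has at least one true literal under this assignment.

p1=False, p2=True, p3=False, p4=False, p5=True, p6=True, p7=True, p8=True, p9=True, p10=False, p11=True, p12=False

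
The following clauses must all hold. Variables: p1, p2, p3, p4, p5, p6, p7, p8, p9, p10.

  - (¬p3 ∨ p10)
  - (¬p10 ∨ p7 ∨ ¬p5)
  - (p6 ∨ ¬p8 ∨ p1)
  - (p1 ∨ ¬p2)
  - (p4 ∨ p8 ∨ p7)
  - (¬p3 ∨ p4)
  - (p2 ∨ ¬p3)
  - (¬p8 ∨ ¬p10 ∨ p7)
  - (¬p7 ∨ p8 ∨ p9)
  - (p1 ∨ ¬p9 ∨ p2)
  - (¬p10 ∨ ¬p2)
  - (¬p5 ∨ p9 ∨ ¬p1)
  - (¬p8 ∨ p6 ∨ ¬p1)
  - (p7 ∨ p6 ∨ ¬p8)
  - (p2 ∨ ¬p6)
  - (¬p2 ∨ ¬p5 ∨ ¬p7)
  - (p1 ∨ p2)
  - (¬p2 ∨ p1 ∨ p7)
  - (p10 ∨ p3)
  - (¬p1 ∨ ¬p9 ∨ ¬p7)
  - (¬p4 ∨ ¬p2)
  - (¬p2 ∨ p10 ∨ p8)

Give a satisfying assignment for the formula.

p1=True, p2=False, p3=False, p4=True, p5=False, p6=False, p7=False, p8=False, p9=True, p10=True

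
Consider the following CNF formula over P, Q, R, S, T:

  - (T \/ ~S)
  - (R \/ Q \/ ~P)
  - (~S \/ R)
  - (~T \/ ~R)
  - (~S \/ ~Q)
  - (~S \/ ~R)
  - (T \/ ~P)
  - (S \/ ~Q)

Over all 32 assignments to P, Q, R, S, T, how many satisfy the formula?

The models are:
  P=F Q=F R=F S=F T=F
  P=F Q=F R=F S=F T=T
  P=F Q=F R=T S=F T=F
That's 3 in total.

3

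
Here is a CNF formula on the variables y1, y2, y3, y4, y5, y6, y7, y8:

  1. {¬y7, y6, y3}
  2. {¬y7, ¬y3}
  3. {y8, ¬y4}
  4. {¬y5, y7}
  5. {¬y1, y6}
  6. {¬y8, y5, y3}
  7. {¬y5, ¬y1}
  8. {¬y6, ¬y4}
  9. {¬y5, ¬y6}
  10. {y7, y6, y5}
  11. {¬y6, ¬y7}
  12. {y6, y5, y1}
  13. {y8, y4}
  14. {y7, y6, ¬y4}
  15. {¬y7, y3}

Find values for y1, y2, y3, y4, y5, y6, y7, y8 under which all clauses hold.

Set y1 = True and propagate.
  then y6 is forced to True.
  then y5 is forced to False.
  then y4 is forced to False.
  then y7 is forced to False.
  then y8 is forced to True.
  then y3 is forced to True.
y2 is now unconstrained; take y2 = True.
Every clause has at least one true literal under this assignment.

y1=True, y2=True, y3=True, y4=False, y5=False, y6=True, y7=False, y8=True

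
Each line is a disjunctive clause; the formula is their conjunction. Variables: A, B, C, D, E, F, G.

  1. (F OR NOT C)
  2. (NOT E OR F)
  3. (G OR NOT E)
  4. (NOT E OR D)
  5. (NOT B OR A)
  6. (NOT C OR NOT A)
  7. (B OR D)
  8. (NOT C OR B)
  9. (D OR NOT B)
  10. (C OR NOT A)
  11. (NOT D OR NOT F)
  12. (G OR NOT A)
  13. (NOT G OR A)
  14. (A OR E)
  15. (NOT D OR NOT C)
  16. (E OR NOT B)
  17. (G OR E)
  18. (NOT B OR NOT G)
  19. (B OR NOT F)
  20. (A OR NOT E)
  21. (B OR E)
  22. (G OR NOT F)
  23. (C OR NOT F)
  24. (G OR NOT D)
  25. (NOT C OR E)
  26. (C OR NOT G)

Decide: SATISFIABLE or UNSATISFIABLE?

E = True:
  propagation gives F=True, G=True, D=True; an empty clause results — contradiction.
E = False:
  propagation gives A=True, C=False; an empty clause results — contradiction.
Every branch closes, so no satisfying assignment exists.

UNSATISFIABLE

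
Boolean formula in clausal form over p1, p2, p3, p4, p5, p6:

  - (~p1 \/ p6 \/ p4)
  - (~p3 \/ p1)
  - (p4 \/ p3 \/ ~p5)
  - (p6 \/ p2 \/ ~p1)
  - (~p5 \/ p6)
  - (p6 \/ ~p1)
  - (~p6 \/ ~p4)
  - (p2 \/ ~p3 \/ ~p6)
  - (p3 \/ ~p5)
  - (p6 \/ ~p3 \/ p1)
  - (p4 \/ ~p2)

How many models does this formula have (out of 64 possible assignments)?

Satisfying assignments:
  p1=F p2=F p3=F p4=F p5=F p6=F
  p1=F p2=F p3=F p4=F p5=F p6=T
  p1=F p2=F p3=F p4=T p5=F p6=F
  p1=F p2=T p3=F p4=T p5=F p6=F
  p1=T p2=F p3=F p4=F p5=F p6=T
Count: 5.

5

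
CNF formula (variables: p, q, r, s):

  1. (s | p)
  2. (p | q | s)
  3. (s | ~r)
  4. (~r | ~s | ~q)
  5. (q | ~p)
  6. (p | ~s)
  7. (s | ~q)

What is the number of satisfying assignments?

1

Satisfying assignments:
  p=1 q=1 r=0 s=1
Count: 1.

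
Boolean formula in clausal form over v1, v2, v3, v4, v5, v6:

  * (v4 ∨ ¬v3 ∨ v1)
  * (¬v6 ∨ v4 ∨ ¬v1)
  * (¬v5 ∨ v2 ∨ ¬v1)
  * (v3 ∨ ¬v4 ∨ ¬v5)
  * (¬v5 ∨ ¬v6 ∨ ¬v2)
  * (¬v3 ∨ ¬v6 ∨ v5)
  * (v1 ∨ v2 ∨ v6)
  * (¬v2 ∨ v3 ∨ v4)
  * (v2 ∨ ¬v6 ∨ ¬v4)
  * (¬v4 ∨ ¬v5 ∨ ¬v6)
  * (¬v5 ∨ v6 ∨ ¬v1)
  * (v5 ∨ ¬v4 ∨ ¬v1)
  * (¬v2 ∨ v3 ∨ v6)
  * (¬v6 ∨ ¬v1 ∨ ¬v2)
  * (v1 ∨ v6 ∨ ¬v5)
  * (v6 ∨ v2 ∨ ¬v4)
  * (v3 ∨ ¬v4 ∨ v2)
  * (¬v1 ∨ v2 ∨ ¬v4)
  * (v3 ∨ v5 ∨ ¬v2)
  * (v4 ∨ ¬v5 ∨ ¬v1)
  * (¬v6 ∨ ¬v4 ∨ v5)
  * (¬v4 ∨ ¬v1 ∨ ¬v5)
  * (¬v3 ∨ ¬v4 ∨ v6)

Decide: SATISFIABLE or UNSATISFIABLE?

Set v1 = True and propagate.
Try v2 = True.
  then v6 is forced to False.
  then v5 is forced to False.
  then v4 is forced to False.
  then v3 is forced to True.
So v1=T  v2=T  v3=T  v4=F  v5=F  v6=F is a satisfying assignment.

SATISFIABLE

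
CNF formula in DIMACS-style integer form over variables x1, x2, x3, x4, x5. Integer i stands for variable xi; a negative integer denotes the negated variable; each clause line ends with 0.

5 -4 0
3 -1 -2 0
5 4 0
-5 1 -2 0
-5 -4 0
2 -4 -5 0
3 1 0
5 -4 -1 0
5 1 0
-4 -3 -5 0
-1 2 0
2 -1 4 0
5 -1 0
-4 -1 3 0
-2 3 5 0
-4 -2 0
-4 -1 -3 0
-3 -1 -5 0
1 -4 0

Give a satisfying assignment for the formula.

x1=F, x2=F, x3=T, x4=F, x5=T

Check each clause:
  1. (x5 || !x4) — !x4 is true.
  2. (x3 || !x1 || !x2) — x3 is true.
  3. (x4 || x5) — x5 is true.
  4. (!x2 || x1 || !x5) — !x2 is true.
  5. (!x5 || !x4) — !x4 is true.
  6. (!x4 || !x5 || x2) — !x4 is true.
  7. (x3 || x1) — x3 is true.
  8. (!x4 || x5 || !x1) — !x4 is true.
  9. (x1 || x5) — x5 is true.
  10. (!x5 || !x3 || !x4) — !x4 is true.
  11. (x2 || !x1) — !x1 is true.
  12. (!x1 || x2 || x4) — !x1 is true.
  13. (!x1 || x5) — x5 is true.
  14. (!x1 || x3 || !x4) — x3 is true.
  15. (!x2 || x5 || x3) — x3 is true.
  16. (!x4 || !x2) — !x4 is true.
  17. (!x3 || !x1 || !x4) — !x4 is true.
  18. (!x3 || !x1 || !x5) — !x1 is true.
  19. (x1 || !x4) — !x4 is true.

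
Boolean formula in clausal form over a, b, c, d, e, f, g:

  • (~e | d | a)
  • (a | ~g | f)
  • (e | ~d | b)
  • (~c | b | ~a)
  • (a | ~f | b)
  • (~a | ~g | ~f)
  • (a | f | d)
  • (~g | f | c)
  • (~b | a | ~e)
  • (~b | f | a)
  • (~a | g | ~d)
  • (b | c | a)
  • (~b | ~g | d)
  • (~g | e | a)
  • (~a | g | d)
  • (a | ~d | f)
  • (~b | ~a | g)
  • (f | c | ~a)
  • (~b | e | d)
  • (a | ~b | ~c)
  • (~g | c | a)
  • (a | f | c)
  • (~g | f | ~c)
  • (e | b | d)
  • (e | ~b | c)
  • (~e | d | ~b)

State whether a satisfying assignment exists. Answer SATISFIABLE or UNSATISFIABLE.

UNSATISFIABLE

a = True:
  b = True:
    propagation gives g=True, f=False, c=True; an empty clause results — contradiction.
  b = False:
    propagation gives c=False, f=True, g=False, d=False; an empty clause results — contradiction.
a = False:
  b = True:
    propagation gives e=False, f=True, g=False, d=True; an empty clause results — contradiction.
  b = False:
    propagation gives f=False, g=False, d=True; an empty clause results — contradiction.
Every branch closes, so no satisfying assignment exists.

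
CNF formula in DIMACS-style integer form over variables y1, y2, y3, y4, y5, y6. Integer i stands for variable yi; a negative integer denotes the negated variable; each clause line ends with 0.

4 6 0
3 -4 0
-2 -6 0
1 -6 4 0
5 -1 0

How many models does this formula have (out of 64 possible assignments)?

11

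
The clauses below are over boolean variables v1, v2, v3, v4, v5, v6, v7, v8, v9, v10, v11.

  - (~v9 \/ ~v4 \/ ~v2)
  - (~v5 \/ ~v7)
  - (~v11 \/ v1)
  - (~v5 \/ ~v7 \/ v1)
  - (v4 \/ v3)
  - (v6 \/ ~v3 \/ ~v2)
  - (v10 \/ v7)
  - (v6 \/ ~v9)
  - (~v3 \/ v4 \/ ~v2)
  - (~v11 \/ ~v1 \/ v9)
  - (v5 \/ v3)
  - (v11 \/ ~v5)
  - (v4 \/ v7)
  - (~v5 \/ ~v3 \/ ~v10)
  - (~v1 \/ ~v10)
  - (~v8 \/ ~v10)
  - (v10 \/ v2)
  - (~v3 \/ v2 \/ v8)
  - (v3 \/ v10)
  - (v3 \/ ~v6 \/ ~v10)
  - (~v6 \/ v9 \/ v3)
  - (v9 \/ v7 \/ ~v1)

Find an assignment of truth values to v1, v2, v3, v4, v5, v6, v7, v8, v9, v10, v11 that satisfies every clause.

v1 = False, v2 = True, v3 = True, v4 = True, v5 = False, v6 = True, v7 = True, v8 = False, v9 = False, v10 = False, v11 = False

Set v1 = False and propagate.
  then v11 is forced to False.
  then v5 is forced to False.
  then v3 is forced to True.
Try v2 = True.
  then v6 is forced to True.
  then v4 is forced to True.
  then v9 is forced to False.
Branch on v7: take v7 = True.
For the remaining variables, v8 = False, v10 = False works.
Every clause has at least one true literal under this assignment.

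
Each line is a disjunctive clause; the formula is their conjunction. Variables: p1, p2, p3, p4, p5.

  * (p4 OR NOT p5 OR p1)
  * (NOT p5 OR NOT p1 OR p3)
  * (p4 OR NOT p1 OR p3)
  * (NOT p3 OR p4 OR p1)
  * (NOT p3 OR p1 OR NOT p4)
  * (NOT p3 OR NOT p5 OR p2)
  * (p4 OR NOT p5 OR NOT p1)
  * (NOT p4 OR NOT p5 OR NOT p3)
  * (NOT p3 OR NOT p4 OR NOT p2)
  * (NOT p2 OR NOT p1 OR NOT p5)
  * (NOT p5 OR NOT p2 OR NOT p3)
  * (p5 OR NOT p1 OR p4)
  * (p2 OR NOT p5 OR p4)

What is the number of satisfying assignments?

9

Split on p4, then p5.
  p4=1, p5=1: remaining (p1,p2,p3) ∈ {(0,0,0); (0,1,0)} — 2.
  p4=1, p5=0: 5 of the 8 assignments to (p1,p2,p3) work.
  p4=0, p5=1: a clause becomes empty — 0.
  p4=0, p5=0: remaining (p1,p2,p3) ∈ {(0,0,0); (0,1,0)} — 2.
Total: 2 + 5 + 0 + 2 = 9.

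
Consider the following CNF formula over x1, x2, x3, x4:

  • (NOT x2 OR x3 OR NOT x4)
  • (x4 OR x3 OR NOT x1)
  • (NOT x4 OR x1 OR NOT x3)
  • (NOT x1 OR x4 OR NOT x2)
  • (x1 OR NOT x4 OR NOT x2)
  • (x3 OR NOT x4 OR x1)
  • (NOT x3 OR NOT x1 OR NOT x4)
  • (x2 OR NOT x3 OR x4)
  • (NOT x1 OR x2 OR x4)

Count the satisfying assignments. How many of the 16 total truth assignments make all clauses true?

The models are:
  x1=0 x2=0 x3=0 x4=0
  x1=0 x2=1 x3=0 x4=0
  x1=0 x2=1 x3=1 x4=0
  x1=1 x2=0 x3=0 x4=1
That's 4 in total.

4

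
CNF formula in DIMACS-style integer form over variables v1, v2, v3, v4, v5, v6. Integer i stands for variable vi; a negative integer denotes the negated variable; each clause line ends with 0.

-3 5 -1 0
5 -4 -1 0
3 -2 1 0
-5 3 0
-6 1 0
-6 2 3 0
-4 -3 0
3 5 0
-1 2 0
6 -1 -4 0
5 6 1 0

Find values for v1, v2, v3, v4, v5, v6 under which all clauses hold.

Pure literal: v4 appears only negated; assign v4 = False.
Try v1 = False.
  then v6 is forced to False.
  then v5 is forced to True.
  then v3 is forced to True.
v2 is now unconstrained; take v2 = True.

v1=F, v2=T, v3=T, v4=F, v5=T, v6=F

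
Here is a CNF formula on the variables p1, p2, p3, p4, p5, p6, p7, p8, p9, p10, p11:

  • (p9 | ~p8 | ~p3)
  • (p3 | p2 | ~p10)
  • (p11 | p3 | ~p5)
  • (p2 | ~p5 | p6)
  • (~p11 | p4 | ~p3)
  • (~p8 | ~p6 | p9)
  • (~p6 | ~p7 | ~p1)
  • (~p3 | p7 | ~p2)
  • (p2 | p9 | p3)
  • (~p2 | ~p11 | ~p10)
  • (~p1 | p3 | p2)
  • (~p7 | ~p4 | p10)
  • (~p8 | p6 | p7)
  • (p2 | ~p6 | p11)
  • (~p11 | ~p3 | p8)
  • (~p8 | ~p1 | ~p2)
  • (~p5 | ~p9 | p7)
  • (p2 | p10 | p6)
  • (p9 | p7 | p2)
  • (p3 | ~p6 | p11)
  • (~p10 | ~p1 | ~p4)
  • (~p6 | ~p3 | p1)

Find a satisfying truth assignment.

p1 = False, p2 = True, p3 = False, p4 = False, p5 = True, p6 = False, p7 = True, p8 = True, p9 = True, p10 = False, p11 = True

Check each clause:
  1. (~p3 | ~p8 | p9) — p9 is true.
  2. (p2 | ~p10 | p3) — p2 is true.
  3. (~p5 | p3 | p11) — p11 is true.
  4. (p2 | p6 | ~p5) — p2 is true.
  5. (~p3 | p4 | ~p11) — ~p3 is true.
  6. (~p8 | ~p6 | p9) — p9 is true.
  7. (~p1 | ~p6 | ~p7) — ~p6 is true.
  8. (~p2 | p7 | ~p3) — ~p3 is true.
  9. (p9 | p3 | p2) — p9 is true.
  10. (~p2 | ~p11 | ~p10) — ~p10 is true.
  11. (p3 | p2 | ~p1) — p2 is true.
  12. (p10 | ~p7 | ~p4) — ~p4 is true.
  13. (~p8 | p6 | p7) — p7 is true.
  14. (p2 | ~p6 | p11) — ~p6 is true.
  15. (~p11 | ~p3 | p8) — p8 is true.
  16. (~p2 | ~p1 | ~p8) — ~p1 is true.
  17. (~p5 | p7 | ~p9) — p7 is true.
  18. (p6 | p10 | p2) — p2 is true.
  19. (p2 | p7 | p9) — p9 is true.
  20. (p11 | ~p6 | p3) — p11 is true.
  21. (~p1 | ~p10 | ~p4) — ~p4 is true.
  22. (p1 | ~p3 | ~p6) — ~p6 is true.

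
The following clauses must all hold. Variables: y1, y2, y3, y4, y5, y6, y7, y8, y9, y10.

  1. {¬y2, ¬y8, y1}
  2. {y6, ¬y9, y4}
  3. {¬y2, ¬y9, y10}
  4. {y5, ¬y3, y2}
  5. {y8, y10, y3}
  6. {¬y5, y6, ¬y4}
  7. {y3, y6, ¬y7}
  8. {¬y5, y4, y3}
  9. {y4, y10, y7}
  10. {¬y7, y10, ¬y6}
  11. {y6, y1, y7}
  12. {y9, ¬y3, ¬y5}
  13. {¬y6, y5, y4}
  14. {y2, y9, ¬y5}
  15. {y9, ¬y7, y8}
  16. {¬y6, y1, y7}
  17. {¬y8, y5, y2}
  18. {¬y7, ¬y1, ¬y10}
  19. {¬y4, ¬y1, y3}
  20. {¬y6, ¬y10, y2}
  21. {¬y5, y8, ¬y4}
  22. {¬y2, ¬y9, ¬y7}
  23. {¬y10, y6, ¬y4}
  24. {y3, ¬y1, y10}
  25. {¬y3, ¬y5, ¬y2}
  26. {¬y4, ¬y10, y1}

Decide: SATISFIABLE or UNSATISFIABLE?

Set y1 = True and propagate.
The remaining clauses are satisfied by y2 = True, y3 = True, y4 = False, y5 = False, y6 = False, y7 = False, y8 = False, y9 = False, y10 = True.
Every clause has at least one true literal under this assignment.
So y1 = True  y2 = True  y3 = True  y4 = False  y5 = False  y6 = False  y7 = False  y8 = False  y9 = False  y10 = True is a satisfying assignment.

SATISFIABLE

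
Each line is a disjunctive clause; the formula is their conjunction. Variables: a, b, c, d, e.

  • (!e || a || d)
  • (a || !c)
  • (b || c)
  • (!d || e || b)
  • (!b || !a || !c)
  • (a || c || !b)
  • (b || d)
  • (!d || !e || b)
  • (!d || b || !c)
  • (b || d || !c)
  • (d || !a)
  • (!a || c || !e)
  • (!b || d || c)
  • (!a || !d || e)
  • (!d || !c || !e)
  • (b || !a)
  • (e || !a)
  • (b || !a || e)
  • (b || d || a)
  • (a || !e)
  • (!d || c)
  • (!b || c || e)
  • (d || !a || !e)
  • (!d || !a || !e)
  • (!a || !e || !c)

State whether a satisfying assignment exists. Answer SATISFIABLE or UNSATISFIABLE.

UNSATISFIABLE

a = True:
  propagation gives d=True, e=True; an empty clause results — contradiction.
a = False:
  propagation gives c=False, b=True; an empty clause results — contradiction.
Every branch closes, so no satisfying assignment exists.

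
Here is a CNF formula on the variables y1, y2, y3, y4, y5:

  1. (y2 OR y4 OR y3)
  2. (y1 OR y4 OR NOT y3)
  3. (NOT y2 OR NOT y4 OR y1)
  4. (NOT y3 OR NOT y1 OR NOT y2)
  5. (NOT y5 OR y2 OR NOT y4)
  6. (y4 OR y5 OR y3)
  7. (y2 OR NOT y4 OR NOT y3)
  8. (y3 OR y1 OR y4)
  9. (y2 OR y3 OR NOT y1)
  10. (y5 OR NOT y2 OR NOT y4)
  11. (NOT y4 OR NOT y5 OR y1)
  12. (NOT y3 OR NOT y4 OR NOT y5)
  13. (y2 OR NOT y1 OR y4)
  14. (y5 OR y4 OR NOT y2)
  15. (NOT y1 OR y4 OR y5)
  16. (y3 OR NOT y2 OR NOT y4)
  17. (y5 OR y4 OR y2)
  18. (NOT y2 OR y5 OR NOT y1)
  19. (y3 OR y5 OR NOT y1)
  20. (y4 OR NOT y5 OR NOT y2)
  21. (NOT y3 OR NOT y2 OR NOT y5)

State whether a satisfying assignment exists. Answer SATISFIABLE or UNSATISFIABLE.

Try y1 = False.
The remaining clauses are satisfied by y2 = False, y3 = False, y4 = True, y5 = False.
Every clause has at least one true literal under this assignment.
So y1=False  y2=False  y3=False  y4=True  y5=False is a satisfying assignment.

SATISFIABLE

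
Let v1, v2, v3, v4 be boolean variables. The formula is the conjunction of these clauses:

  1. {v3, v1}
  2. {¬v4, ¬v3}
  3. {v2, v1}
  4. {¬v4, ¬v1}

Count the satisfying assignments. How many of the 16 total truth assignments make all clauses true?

5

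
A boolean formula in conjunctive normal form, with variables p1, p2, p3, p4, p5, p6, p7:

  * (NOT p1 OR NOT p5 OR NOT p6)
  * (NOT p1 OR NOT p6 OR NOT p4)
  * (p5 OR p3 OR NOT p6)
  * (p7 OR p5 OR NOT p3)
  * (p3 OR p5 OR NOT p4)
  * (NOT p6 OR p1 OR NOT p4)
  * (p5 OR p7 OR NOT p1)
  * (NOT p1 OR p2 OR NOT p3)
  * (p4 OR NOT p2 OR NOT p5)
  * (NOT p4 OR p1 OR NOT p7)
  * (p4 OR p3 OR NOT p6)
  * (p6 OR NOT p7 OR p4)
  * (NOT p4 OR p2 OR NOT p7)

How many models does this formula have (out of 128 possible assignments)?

20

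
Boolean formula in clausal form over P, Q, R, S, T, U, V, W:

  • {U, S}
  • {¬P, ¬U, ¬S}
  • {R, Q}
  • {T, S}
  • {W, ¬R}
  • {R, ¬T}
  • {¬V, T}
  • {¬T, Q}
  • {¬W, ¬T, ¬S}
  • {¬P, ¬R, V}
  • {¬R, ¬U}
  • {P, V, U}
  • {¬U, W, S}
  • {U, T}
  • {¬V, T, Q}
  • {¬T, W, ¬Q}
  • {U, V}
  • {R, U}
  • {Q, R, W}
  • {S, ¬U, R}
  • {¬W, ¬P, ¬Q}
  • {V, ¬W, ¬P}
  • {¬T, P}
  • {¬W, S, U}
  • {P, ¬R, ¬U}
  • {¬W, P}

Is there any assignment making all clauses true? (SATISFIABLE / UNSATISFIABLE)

Set P = False and propagate.
  then T is forced to False.
  then S is forced to True.
  then V is forced to False.
  then U is forced to True.
  then R is forced to False.
  then Q is forced to True.
  then W is forced to False.
So P = F, Q = T, R = F, S = T, T = F, U = T, V = F, W = F is a satisfying assignment.

SATISFIABLE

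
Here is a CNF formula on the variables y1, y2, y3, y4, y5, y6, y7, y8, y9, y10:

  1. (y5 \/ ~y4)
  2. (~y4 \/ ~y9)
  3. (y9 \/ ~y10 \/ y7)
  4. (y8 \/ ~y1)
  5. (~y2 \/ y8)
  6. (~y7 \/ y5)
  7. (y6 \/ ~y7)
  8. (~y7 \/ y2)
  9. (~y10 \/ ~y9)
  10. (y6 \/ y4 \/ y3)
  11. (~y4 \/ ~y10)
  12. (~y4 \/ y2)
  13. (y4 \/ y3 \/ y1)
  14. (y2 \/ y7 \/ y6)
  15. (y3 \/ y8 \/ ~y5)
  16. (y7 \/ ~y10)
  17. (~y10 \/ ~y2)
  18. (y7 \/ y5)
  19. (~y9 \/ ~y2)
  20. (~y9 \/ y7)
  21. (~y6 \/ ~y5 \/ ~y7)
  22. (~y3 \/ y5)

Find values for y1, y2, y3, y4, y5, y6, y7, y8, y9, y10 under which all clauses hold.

y1=False, y2=True, y3=False, y4=True, y5=True, y6=True, y7=False, y8=True, y9=False, y10=False

Check each clause:
  1. (~y4 \/ y5) — y5 is true.
  2. (~y4 \/ ~y9) — ~y9 is true.
  3. (~y10 \/ y7 \/ y9) — ~y10 is true.
  4. (y8 \/ ~y1) — y8 is true.
  5. (y8 \/ ~y2) — y8 is true.
  6. (y5 \/ ~y7) — ~y7 is true.
  7. (~y7 \/ y6) — ~y7 is true.
  8. (y2 \/ ~y7) — ~y7 is true.
  9. (~y10 \/ ~y9) — ~y10 is true.
  10. (y3 \/ y4 \/ y6) — y4 is true.
  11. (~y10 \/ ~y4) — ~y10 is true.
  12. (y2 \/ ~y4) — y2 is true.
  13. (y1 \/ y4 \/ y3) — y4 is true.
  14. (y6 \/ y2 \/ y7) — y2 is true.
  15. (~y5 \/ y8 \/ y3) — y8 is true.
  16. (y7 \/ ~y10) — ~y10 is true.
  17. (~y2 \/ ~y10) — ~y10 is true.
  18. (y5 \/ y7) — y5 is true.
  19. (~y2 \/ ~y9) — ~y9 is true.
  20. (~y9 \/ y7) — ~y9 is true.
  21. (~y7 \/ ~y5 \/ ~y6) — ~y7 is true.
  22. (y5 \/ ~y3) — ~y3 is true.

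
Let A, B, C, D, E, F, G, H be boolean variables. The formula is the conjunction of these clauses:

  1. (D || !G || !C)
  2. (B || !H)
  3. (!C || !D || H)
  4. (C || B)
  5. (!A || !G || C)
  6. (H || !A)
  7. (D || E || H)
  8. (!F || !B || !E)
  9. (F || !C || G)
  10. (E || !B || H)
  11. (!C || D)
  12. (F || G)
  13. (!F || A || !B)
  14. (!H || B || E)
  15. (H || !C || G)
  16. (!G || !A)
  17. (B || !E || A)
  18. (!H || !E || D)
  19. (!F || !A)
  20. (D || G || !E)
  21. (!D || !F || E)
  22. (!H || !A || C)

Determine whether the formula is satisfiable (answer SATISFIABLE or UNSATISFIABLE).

Set A = False and propagate.
Set B = True and propagate.
  then F is forced to False.
  then G is forced to True.
Set C = False and propagate.
The remaining clauses are satisfied by D = False, E = True, H = False.
So A=False, B=True, C=False, D=False, E=True, F=False, G=True, H=False is a satisfying assignment.

SATISFIABLE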